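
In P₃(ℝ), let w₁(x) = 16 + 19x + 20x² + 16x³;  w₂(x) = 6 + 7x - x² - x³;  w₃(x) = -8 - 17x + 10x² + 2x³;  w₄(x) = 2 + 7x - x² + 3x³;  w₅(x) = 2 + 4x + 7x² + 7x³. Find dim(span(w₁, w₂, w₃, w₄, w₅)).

dim = 3

Use coordinates relative to {1, x, …, x³}.
Row-reduce the 5×4 matrix with these as rows.
Reduction leaves 3 leading entries, giving rank 3.
(With 5 elements in a 4-dimensional space the rank is at most 4.)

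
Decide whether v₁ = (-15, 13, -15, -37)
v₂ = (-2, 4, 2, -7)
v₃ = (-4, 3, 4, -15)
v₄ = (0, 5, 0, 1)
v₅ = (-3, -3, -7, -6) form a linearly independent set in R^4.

There are 5 vectors in a 4-dimensional space, so they cannot be linearly independent.

linearly dependent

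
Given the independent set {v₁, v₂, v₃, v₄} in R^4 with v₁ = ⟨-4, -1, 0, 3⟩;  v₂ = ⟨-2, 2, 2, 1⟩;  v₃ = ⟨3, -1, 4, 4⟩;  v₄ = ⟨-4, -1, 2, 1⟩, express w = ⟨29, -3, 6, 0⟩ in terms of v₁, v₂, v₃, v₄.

Solve the system with v₁, v₂, v₃, v₄ as columns and w as the right-hand side.
Row-reducing the augmented matrix gives the unique coefficients (a₁, …, a₄) = (-3, -2, 3, -1).

w = -3v₁ - 2v₂ + 3v₃ - v₄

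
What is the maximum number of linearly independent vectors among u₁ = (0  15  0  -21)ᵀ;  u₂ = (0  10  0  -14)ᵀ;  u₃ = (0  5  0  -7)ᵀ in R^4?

Row-reduce the 3×4 matrix with these as rows.
Exactly 1 pivot survives; hence the rank is 1.

1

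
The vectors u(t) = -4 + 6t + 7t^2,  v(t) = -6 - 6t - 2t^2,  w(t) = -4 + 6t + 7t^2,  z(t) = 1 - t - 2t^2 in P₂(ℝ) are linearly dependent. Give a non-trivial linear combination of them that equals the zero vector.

Take coordinates with respect to {1, t, t^2}.
Write the vectors as columns of a matrix and find a nonzero vector in its null space.
The free variable yields coefficients (1, 0, -1, 0) (any nonzero multiple also works).

u - w = 0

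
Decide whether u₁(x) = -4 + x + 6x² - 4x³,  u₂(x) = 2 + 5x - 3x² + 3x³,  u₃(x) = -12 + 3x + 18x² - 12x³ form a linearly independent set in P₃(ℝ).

linearly dependent

Write each element as a coordinate vector in ℝ⁴ using {1, x, …, x³}.
One vector is a scalar multiple of another, so the set is dependent.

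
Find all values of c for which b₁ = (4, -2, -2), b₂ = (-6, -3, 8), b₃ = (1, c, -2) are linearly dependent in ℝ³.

The set is linearly dependent precisely when det[b₁; b₂; b₃] = 0.
Cofactor expansion gives det = 26 - 20*c.
Solving 26 - 20*c = 0 yields c = 13/10.

c = 13/10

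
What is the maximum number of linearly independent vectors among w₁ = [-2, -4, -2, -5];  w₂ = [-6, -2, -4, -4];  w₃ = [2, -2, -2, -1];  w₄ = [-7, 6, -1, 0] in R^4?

4

Apply Gaussian elimination to the matrix whose rows are w₁, w₂, w₃, w₄.
Exactly 4 pivots survive; hence the rank is 4.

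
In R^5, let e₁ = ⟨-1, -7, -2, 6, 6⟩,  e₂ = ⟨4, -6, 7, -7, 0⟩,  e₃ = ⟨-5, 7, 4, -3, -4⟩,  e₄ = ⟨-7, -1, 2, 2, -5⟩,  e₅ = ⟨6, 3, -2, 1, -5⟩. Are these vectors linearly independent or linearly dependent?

Place the vectors as rows of a 5×5 matrix and reduce to echelon form.
The reduction yields 5 nonzero rows, so the rank is 5.
Since rank = 5 (the number of vectors), the set is linearly independent.

linearly independent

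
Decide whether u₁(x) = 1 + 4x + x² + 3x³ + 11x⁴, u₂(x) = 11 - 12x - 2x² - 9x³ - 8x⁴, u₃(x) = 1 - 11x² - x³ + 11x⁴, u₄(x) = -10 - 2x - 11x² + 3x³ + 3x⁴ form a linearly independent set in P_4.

linearly independent

Write each element as a coordinate vector in ℝ⁵ using {1, x, …, x⁴}.
Row-reduce the matrix whose columns are u₁, u₂, u₃, u₄.
The reduction yields 4 nonzero rows, so the rank is 4.
Since rank = 4 (the number of vectors), the set is linearly independent.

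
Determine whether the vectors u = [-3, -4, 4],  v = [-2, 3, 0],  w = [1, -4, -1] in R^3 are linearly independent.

linearly independent

Row-reduce the matrix whose columns are u, v, w.
The reduction yields 3 nonzero rows, so the rank is 3.
Since rank = 3 (the number of vectors), the set is linearly independent.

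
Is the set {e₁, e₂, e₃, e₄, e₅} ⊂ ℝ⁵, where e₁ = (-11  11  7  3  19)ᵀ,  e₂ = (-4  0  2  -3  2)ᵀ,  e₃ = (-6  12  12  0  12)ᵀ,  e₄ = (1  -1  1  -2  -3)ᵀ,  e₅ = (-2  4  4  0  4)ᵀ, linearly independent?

linearly dependent

Place the vectors as rows of a 5×5 matrix and reduce to echelon form.
The reduction yields 3 nonzero rows, so the rank is 3.
Since rank 3 < 5, the set is linearly dependent.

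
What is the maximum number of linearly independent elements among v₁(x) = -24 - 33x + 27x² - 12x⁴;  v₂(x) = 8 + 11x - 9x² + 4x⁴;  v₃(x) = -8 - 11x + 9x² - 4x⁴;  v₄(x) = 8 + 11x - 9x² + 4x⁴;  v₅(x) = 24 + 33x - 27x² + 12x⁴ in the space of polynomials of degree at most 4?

1

Pass to coordinate vectors with respect to the basis {1, x, …, x⁴}.
Form the matrix with v₁, v₂, v₃, v₄, v₅ as columns and reduce.
Exactly 1 pivot survives; hence the rank is 1.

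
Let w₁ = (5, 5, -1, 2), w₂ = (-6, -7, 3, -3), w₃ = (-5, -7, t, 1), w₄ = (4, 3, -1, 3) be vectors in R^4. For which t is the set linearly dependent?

Place the vectors as rows of a 4×4 matrix; dependence ⇔ determinant zero.
Cofactor expansion gives det = 4 - 10*t.
This vanishes exactly when t = 2/5.

t = 2/5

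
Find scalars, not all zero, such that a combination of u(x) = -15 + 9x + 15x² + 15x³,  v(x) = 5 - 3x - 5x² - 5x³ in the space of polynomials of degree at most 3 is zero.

u + 3v = 0

Write each element as a vector in ℝ⁴ using {1, x, …, x³}.
Write the vectors as columns of a matrix and find a nonzero vector in its null space.
The free variable yields coefficients (1, 3) (any nonzero multiple also works).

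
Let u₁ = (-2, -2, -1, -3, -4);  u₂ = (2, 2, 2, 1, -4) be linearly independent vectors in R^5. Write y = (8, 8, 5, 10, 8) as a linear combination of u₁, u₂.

y = -3u₁ + u₂

Since u₁, u₂ are independent, the coefficients expressing y are uniquely determined by a linear system.
Back-substitution yields (α₁, α₂) = (-3, 1).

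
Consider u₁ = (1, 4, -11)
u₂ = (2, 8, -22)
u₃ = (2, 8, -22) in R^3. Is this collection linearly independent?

linearly dependent

Form the 3×3 matrix with these as columns; its determinant is 0.
A zero determinant means the columns are linearly dependent.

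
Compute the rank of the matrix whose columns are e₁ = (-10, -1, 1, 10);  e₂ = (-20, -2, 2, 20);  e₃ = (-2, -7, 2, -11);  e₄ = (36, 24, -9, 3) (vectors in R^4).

2

Form the matrix with e₁, e₂, e₃, e₄ as columns and reduce.
Reduction leaves 2 leading entries, giving rank 2.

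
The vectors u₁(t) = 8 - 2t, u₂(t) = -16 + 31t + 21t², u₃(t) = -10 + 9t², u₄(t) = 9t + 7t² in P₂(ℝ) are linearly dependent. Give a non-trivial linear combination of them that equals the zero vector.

Take coordinates with respect to {1, t, t²}.
Solve the homogeneous system with u₁, u₂, u₃, u₄ as columns by row-reducing the coefficient matrix.
The free variable yields coefficients (2, 1, 0, -3) (any nonzero multiple also works).

2u₁ + u₂ - 3u₄ = 0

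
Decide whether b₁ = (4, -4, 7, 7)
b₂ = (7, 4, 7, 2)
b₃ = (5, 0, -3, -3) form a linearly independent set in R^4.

linearly independent

Row-reduce the matrix whose columns are b₁, b₂, b₃.
The reduction yields 3 nonzero rows, so the rank is 3.
Since rank = 3 (the number of vectors), the set is linearly independent.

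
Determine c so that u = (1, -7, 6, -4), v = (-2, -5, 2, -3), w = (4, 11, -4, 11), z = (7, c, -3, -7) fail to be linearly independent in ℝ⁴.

Place the vectors as rows of a 4×4 matrix; dependence ⇔ determinant zero.
Expanding, det = 70*c - 644.
This vanishes exactly when c = 46/5.

c = 46/5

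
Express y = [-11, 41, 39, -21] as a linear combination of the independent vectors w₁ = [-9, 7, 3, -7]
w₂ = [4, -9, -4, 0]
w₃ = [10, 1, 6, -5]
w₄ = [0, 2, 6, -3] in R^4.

y = w₁ - 3w₂ + w₃ + 3w₄

Write y = c₁w₁ + … + c₄w₄ and equate components.
The system has the unique solution (c₁, …, c₄) = (1, -3, 1, 3).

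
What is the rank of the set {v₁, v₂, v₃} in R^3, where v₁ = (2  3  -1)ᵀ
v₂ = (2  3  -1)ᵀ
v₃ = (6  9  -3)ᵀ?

1

Form the matrix with v₁, v₂, v₃ as columns and reduce.
Reduction leaves 1 leading entry, giving rank 1.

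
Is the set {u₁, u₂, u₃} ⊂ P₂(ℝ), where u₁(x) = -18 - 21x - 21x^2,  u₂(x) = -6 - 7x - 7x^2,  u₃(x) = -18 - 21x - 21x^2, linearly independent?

linearly dependent

Write each element as a coordinate vector in ℝ³ using {1, x, x^2}.
Place the vectors as rows of a 3×3 matrix and reduce to echelon form.
The reduction yields 1 nonzero row, so the rank is 1.
Since rank 1 < 3, the set is linearly dependent.
Indeed u₁ - 3u₂ = 0.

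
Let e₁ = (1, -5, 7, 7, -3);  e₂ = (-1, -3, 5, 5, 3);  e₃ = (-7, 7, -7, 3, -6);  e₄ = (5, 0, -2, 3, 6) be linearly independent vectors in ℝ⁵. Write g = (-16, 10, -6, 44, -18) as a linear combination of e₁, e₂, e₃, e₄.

g = 3e₁ + e₂ + 4e₃ + 2e₄

Since e₁, e₂, e₃, e₄ are independent, the coefficients expressing g are uniquely determined by a linear system.
The system has the unique solution (a₁, …, a₄) = (3, 1, 4, 2).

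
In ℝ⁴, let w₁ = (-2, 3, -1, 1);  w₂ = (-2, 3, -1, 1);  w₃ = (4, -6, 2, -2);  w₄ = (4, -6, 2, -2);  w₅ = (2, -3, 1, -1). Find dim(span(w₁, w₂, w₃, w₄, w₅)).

dim = 1

Put the 4×5 matrix [w₁|w₂|w₃|w₄|w₅] into echelon form.
Exactly 1 pivot survives; hence the rank is 1.
(With 5 elements in a 4-dimensional space the rank is at most 4.)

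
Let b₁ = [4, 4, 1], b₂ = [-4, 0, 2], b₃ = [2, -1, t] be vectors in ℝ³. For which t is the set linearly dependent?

t = -7/4

Dependence holds iff the 3×3 matrix [b₁ b₂ b₃] is singular.
The determinant works out to 16*t + 28.
This vanishes exactly when t = -7/4.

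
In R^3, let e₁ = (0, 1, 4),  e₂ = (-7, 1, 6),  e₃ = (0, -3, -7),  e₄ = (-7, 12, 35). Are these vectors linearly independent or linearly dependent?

linearly dependent

There are 4 vectors in a 3-dimensional space, so they cannot be linearly independent.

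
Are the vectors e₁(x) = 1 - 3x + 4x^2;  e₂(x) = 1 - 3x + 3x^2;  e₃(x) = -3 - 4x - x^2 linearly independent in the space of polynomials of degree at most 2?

linearly independent

Write each element as a coordinate vector in ℝ³ using {1, x, x^2}.
Place the vectors as rows of a 3×3 matrix and reduce to echelon form.
The reduction yields 3 nonzero rows, so the rank is 3.
Since rank = 3 (the number of vectors), the set is linearly independent.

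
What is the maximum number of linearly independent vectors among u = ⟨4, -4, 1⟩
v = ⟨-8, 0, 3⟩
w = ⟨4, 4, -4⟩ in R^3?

Apply Gaussian elimination to the matrix whose rows are u, v, w.
Reduction leaves 2 leading entries, giving rank 2.

2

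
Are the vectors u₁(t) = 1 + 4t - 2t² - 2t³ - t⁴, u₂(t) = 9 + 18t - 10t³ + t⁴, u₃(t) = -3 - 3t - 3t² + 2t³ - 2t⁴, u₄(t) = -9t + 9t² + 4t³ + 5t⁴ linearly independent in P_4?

linearly dependent

Take coordinates with respect to the standard basis {1, t, …, t⁴}.
Place the vectors as rows of a 4×5 matrix and reduce to echelon form.
The reduction yields 2 nonzero rows, so the rank is 2.
Since rank 2 < 4, the set is linearly dependent.
Indeed 3u₁ - u₂ - 2u₃ = 0.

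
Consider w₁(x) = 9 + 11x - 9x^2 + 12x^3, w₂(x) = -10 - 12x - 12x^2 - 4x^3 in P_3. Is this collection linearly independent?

Take coordinates with respect to the standard basis {1, x, …, x^3}.
Row-reduce the matrix whose columns are w₁, w₂.
The reduction yields 2 nonzero rows, so the rank is 2.
Since rank = 2 (the number of vectors), the set is linearly independent.

linearly independent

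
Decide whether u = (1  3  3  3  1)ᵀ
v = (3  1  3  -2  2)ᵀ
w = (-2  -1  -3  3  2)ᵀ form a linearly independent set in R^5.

Place the vectors as rows of a 3×5 matrix and reduce to echelon form.
The reduction yields 3 nonzero rows, so the rank is 3.
Since rank = 3 (the number of vectors), the set is linearly independent.

linearly independent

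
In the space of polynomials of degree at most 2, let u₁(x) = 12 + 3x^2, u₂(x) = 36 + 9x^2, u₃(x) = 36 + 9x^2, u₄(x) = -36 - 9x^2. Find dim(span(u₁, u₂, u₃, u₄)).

dim = 1

Pass to coordinate vectors with respect to the basis {1, x, x^2}.
Form the matrix with u₁, u₂, u₃, u₄ as columns and reduce.
There is 1 pivot column, so rank = 1.
(With 4 elements in a 3-dimensional space the rank is at most 3.)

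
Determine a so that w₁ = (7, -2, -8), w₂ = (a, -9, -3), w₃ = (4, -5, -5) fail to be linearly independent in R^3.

The set is linearly dependent precisely when det[w₁; w₂; w₃] = 0.
The determinant works out to 30*a - 54.
This vanishes exactly when a = 9/5.

a = 9/5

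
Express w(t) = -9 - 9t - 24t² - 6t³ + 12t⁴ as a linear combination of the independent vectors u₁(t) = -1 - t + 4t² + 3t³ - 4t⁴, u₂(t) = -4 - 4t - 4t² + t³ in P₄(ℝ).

w = -3u₁ + 3u₂

Take coordinate vectors relative to {1, t, …, t⁴}.
Set up the augmented matrix [u₁ | u₂ | w] and row-reduce.
The system has the unique solution (a₁, a₂) = (-3, 3).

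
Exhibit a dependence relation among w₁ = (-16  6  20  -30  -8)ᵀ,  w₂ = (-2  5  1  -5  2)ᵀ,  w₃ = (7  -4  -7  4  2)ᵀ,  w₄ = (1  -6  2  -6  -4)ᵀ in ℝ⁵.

Write the vectors as columns of a matrix and find a nonzero vector in its null space.
The free variable yields coefficients (1, -2, 2, -2) (any nonzero multiple also works).

w₁ - 2w₂ + 2w₃ - 2w₄ = 0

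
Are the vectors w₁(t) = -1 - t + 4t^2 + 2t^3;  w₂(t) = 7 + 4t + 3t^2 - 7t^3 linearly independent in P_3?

linearly independent

Take coordinates with respect to the standard basis {1, t, …, t^3}.
Row-reduce the matrix whose columns are w₁, w₂.
The reduction yields 2 nonzero rows, so the rank is 2.
Since rank = 2 (the number of vectors), the set is linearly independent.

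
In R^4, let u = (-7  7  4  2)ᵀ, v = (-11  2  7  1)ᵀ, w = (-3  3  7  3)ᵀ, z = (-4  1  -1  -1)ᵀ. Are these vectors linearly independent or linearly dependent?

Form the 4×4 matrix with these as columns; its determinant is 0.
A zero determinant means the columns are linearly dependent.

linearly dependent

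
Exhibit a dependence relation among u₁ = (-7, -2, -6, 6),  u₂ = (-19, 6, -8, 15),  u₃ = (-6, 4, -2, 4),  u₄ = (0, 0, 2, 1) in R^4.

Set up α₁u₁ + … + α₄u₄ = 0 and solve the homogeneous system.
A generator of the null space is (1, -1, 2, 1).

u₁ - u₂ + 2u₃ + u₄ = 0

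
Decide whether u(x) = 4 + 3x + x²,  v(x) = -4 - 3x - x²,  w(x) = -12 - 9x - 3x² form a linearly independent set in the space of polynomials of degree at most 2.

linearly dependent

Take coordinates with respect to the standard basis {1, x, x²}.
Form the 3×3 matrix with these as columns; its determinant is 0.
A zero determinant means the columns are linearly dependent.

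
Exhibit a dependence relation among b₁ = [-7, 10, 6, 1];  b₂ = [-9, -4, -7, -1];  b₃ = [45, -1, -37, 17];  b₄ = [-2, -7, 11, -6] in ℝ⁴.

Write the vectors as columns of a matrix and find a nonzero vector in its null space.
One solution (up to scaling) is (3, 2, 1, 3).

3b₁ + 2b₂ + b₃ + 3b₄ = 0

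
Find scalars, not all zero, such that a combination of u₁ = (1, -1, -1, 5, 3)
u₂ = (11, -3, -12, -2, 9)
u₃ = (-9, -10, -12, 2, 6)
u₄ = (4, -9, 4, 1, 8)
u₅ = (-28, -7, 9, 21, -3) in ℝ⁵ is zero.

Solve the homogeneous system with u₁, u₂, u₃, u₄, u₅ as columns by row-reducing the coefficient matrix.
The free variable yields coefficients (3, -2, 1, 0, -1) (any nonzero multiple also works).

3u₁ - 2u₂ + u₃ - u₅ = 0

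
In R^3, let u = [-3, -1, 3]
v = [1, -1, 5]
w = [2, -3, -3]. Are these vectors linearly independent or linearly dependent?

linearly independent

Row-reduce the matrix whose columns are u, v, w.
The reduction yields 3 nonzero rows, so the rank is 3.
Since rank = 3 (the number of vectors), the set is linearly independent.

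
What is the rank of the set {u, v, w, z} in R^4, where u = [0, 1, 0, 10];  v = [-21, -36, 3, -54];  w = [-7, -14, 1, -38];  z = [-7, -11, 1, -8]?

Form the matrix with u, v, w, z as columns and reduce.
Exactly 2 pivots survive; hence the rank is 2.

rank 2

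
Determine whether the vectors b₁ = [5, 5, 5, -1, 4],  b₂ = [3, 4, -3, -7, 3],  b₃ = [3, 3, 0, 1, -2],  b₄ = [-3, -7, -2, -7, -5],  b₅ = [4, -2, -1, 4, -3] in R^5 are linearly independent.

linearly independent

Form the 5×5 matrix with these as columns; its determinant is 11338.
A nonzero determinant means the columns are linearly independent.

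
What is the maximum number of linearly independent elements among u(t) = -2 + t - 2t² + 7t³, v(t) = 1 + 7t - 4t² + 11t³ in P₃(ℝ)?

Use coordinates relative to {1, t, …, t³}.
Put the 4×2 matrix [u|v] into echelon form.
Reduction leaves 2 leading entries, giving rank 2.

2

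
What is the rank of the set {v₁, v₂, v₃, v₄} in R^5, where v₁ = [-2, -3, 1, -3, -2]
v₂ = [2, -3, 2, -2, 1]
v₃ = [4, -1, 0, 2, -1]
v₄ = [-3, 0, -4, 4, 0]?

rank 4

Form the matrix with v₁, v₂, v₃, v₄ as columns and reduce.
The echelon form has 4 nonzero rows, so the rank is 4.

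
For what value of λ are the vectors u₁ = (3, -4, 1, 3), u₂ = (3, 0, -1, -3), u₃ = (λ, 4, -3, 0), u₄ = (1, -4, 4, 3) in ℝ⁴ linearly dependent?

The set is linearly dependent precisely when det[u₁; u₂; u₃; u₄] = 0.
Expanding, det = -36*λ - 144.
Setting this to zero gives λ = -4.

λ = -4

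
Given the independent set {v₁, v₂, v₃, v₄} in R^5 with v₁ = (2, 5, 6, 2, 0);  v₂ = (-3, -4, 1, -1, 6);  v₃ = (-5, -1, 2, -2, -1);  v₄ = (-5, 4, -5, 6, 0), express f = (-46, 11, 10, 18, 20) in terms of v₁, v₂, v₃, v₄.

Solve the system with v₁, v₂, v₃, v₄ as columns and f as the right-hand side.
Back-substitution yields (α₁, …, α₄) = (3, 4, 4, 4).

f = 3v₁ + 4v₂ + 4v₃ + 4v₄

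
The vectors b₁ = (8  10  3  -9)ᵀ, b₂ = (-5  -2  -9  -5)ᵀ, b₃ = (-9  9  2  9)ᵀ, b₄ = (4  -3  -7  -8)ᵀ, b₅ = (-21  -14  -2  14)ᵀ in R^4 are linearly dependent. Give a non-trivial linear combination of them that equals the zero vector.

b₁ - 2b₂ + b₃ + 3b₄ + b₅ = 0

Set up α₁b₁ + … + α₅b₅ = 0 and solve the homogeneous system.
One solution (up to scaling) is (1, -2, 1, 3, 1).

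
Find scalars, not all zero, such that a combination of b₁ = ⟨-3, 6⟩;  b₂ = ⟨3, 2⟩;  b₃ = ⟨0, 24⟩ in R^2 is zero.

Set up α₁b₁ + … + α₃b₃ = 0 and solve the homogeneous system.
A generator of the null space is (3, 3, -1).

3b₁ + 3b₂ - b₃ = 0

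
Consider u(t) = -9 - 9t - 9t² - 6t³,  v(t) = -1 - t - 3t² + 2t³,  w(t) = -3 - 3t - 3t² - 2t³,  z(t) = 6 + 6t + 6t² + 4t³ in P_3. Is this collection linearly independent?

Write each element as a coordinate vector in ℝ⁴ using {1, t, …, t³}.
One vector is a scalar multiple of another, so the set is dependent.

linearly dependent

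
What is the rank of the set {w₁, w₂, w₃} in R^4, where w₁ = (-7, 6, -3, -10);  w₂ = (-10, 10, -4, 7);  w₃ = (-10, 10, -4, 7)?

rank 2

Row-reduce the 3×4 matrix with these as rows.
There are 2 pivot columns, so rank = 2.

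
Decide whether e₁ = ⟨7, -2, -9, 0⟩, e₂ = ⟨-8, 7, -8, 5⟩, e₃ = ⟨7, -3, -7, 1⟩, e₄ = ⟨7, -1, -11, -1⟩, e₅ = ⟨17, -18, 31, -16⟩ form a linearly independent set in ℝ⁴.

There are 5 vectors in a 4-dimensional space, so they cannot be linearly independent.

linearly dependent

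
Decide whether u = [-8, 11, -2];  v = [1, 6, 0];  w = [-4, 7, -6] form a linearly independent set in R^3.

linearly independent

Place the vectors as rows of a 3×3 matrix and reduce to echelon form.
The reduction yields 3 nonzero rows, so the rank is 3.
Since rank = 3 (the number of vectors), the set is linearly independent.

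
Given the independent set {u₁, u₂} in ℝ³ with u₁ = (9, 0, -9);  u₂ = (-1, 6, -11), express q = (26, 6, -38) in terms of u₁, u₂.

Set up the augmented matrix [u₁ | u₂ | q] and row-reduce.
Back-substitution yields (a₁, a₂) = (3, 1).

q = 3u₁ + u₂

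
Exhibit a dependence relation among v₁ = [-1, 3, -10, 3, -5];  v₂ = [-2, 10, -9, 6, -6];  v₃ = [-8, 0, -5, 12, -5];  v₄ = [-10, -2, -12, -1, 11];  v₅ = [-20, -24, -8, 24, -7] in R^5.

2v₁ - 3v₂ + 3v₃ - v₅ = 0

Set up α₁v₁ + … + α₅v₅ = 0 and solve the homogeneous system.
One solution (up to scaling) is (2, -3, 3, 0, -1).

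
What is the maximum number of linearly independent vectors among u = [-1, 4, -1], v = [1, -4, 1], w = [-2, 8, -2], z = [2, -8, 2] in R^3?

Row-reduce the 4×3 matrix with these as rows.
There is 1 pivot column, so rank = 1.
(With 4 elements in a 3-dimensional space the rank is at most 3.)

1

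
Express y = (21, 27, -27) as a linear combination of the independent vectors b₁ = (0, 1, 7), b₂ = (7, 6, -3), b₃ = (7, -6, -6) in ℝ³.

y = -3b₁ + 4b₂ - b₃

Solve the system with b₁, b₂, b₃ as columns and y as the right-hand side.
Row-reducing the augmented matrix gives the unique coefficients (α₁, α₂, α₃) = (-3, 4, -1).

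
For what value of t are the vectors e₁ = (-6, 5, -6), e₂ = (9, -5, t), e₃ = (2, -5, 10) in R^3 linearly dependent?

t = 3

The vectors are dependent exactly when the determinant of the matrix with rows e₁, e₂, e₃ vanishes.
Expanding, det = 60 - 20*t.
Solving 60 - 20*t = 0 yields t = 3.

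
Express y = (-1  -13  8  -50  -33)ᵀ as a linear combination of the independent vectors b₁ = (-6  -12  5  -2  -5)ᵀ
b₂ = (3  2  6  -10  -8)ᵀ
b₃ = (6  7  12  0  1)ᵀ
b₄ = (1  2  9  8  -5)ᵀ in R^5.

Solve the system with b₁, b₂, b₃, b₄ as columns and y as the right-hand side.
The system has the unique solution (a₁, …, a₄) = (1, 4, -1, -1).

y = b₁ + 4b₂ - b₃ - b₄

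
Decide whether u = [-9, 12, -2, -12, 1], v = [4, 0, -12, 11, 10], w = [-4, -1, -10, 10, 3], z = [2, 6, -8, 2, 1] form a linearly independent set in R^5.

linearly independent

Place the vectors as rows of a 4×5 matrix and reduce to echelon form.
The reduction yields 4 nonzero rows, so the rank is 4.
Since rank = 4 (the number of vectors), the set is linearly independent.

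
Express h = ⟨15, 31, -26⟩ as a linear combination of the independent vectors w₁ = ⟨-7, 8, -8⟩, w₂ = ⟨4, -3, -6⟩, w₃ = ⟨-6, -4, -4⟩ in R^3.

Set up the augmented matrix [w₁ | w₂ | w₃ | h] and row-reduce.
Row-reducing the augmented matrix gives the unique coefficients (α₁, α₂, α₃) = (3, 3, -4).

h = 3w₁ + 3w₂ - 4w₃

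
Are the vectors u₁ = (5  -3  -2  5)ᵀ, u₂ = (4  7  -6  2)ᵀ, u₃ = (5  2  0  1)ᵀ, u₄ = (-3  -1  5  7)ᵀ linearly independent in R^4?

linearly independent

Form the 4×4 matrix with these as columns; its determinant is 2262.
A nonzero determinant means the columns are linearly independent.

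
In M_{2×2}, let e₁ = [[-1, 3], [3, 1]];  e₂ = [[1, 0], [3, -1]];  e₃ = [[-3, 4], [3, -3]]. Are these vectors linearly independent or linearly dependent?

linearly independent

Take coordinates with respect to the standard basis {E₁₁, E₁₂, E₂₁, E₂₂}.
Place the vectors as rows of a 3×4 matrix and reduce to echelon form.
The reduction yields 3 nonzero rows, so the rank is 3.
Since rank = 3 (the number of vectors), the set is linearly independent.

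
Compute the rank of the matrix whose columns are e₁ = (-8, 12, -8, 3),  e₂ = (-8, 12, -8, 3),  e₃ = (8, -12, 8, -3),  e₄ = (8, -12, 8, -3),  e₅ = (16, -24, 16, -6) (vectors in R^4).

Row-reduce the 5×4 matrix with these as rows.
Exactly 1 pivot survives; hence the rank is 1.
(With 5 elements in a 4-dimensional space the rank is at most 4.)

1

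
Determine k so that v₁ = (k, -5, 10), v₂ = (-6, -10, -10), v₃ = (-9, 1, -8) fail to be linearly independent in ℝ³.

k = 13

Place the vectors as rows of a 3×3 matrix; dependence ⇔ determinant zero.
The determinant works out to 90*k - 1170.
This vanishes exactly when k = 13.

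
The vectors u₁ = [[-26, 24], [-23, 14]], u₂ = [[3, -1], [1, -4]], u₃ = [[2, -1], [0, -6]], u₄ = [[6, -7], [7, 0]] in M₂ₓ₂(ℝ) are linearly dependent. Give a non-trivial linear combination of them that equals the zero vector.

u₁ + 2u₂ + u₃ + 3u₄ = 0

Write each element as a vector in ℝ⁴ using {E₁₁, E₁₂, E₂₁, E₂₂}.
Solve the homogeneous system with u₁, u₂, u₃, u₄ as columns by row-reducing the coefficient matrix.
The free variable yields coefficients (1, 2, 1, 3) (any nonzero multiple also works).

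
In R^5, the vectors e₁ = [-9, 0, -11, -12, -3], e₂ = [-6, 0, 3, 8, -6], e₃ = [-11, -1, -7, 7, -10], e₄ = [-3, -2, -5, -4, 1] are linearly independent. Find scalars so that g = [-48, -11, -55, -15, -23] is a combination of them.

g = e₁ - e₂ + 3e₃ + 4e₄

Since e₁, e₂, e₃, e₄ are independent, the coefficients expressing g are uniquely determined by a linear system.
Row-reducing the augmented matrix gives the unique coefficients (α₁, …, α₄) = (1, -1, 3, 4).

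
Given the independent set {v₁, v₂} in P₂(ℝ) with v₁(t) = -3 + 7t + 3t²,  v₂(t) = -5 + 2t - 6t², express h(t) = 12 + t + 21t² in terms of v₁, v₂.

Take coordinate vectors relative to {1, t, t²}.
Set up the augmented matrix [v₁ | v₂ | h] and row-reduce.
The system has the unique solution (c₁, c₂) = (1, -3).

h = v₁ - 3v₂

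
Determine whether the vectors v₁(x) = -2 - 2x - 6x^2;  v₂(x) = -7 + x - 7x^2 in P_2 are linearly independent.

Write each element as a coordinate vector in ℝ³ using {1, x, x^2}.
Row-reduce the matrix whose columns are v₁, v₂.
The reduction yields 2 nonzero rows, so the rank is 2.
Since rank = 2 (the number of vectors), the set is linearly independent.

linearly independent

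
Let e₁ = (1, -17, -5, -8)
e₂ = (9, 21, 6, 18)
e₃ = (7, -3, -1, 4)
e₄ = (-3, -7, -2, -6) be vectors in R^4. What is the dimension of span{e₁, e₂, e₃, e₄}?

Row-reduce the 4×4 matrix with these as rows.
There are 2 pivot columns, so rank = 2.

2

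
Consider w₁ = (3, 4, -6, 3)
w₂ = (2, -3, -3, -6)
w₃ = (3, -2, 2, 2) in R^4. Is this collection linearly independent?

linearly independent

Row-reduce the matrix whose columns are w₁, w₂, w₃.
The reduction yields 3 nonzero rows, so the rank is 3.
Since rank = 3 (the number of vectors), the set is linearly independent.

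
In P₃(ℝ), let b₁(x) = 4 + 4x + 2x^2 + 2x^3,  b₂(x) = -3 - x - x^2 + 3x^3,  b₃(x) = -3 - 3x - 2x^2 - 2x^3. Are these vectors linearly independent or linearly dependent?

linearly independent

Write each element as a coordinate vector in ℝ⁴ using {1, x, …, x^3}.
Place the vectors as rows of a 3×4 matrix and reduce to echelon form.
The reduction yields 3 nonzero rows, so the rank is 3.
Since rank = 3 (the number of vectors), the set is linearly independent.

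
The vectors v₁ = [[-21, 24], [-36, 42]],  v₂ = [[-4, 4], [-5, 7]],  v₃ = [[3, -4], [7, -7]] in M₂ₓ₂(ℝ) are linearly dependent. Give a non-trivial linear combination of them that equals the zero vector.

Pass to coordinate vectors relative to the basis {E₁₁, E₁₂, E₂₁, E₂₂}.
Set up α₁v₁ + … + α₃v₃ = 0 and solve the homogeneous system.
The free variable yields coefficients (1, -3, 3) (any nonzero multiple also works).

v₁ - 3v₂ + 3v₃ = 0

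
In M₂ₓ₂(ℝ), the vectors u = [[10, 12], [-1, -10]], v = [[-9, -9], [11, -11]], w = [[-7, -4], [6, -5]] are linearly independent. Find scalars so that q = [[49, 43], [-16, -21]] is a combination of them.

Take coordinate vectors relative to {E₁₁, E₁₂, E₂₁, E₂₂}.
Since u, v, w are independent, the coefficients expressing q are uniquely determined by a linear system.
Row-reducing the augmented matrix gives the unique coefficients (α₁, α₂, α₃) = (3, 1, -4).

q = 3u + v - 4w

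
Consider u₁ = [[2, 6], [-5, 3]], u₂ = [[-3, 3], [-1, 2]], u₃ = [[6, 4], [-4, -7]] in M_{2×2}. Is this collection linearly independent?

Write each element as a coordinate vector in ℝ⁴ using {E₁₁, E₁₂, E₂₁, E₂₂}.
Place the vectors as rows of a 3×4 matrix and reduce to echelon form.
The reduction yields 3 nonzero rows, so the rank is 3.
Since rank = 3 (the number of vectors), the set is linearly independent.

linearly independent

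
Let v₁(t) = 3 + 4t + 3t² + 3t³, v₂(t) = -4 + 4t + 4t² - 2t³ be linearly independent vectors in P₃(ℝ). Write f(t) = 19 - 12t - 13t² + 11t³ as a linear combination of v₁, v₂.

Work in coordinates with respect to the standard basis {1, t, …, t³}.
Since v₁, v₂ are independent, the coefficients expressing f are uniquely determined by a linear system.
Back-substitution yields (α₁, α₂) = (1, -4).

f = v₁ - 4v₂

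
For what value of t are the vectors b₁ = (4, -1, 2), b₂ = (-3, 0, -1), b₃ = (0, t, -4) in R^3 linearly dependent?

The vectors are dependent exactly when the determinant of the matrix with rows b₁, b₂, b₃ vanishes.
Expanding, det = 12 - 2*t.
Setting this to zero gives t = 6.

t = 6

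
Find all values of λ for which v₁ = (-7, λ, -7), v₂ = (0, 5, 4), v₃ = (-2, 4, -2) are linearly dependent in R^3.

The set is linearly dependent precisely when det[v₁; v₂; v₃] = 0.
Expanding, det = 112 - 8*λ.
This vanishes exactly when λ = 14.

λ = 14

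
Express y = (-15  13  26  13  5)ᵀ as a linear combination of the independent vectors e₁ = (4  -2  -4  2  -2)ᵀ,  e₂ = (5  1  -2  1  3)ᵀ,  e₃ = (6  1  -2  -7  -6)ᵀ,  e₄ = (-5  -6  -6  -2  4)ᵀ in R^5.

y = -2e₁ - e₂ - 2e₃ - 2e₄

Set up the augmented matrix [e₁ | e₂ | e₃ | e₄ | y] and row-reduce.
Back-substitution yields (α₁, …, α₄) = (-2, -1, -2, -2).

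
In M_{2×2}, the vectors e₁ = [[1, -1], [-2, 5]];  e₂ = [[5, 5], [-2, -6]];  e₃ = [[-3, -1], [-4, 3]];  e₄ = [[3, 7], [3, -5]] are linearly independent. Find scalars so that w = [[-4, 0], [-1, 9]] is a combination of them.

Take coordinate vectors relative to {E₁₁, E₁₂, E₂₁, E₂₂}.
Set up the augmented matrix [e₁ | e₂ | e₃ | e₄ | w] and row-reduce.
Row-reducing the augmented matrix gives the unique coefficients (c₁, …, c₄) = (1, -1, 1, 1).

w = e₁ - e₂ + e₃ + e₄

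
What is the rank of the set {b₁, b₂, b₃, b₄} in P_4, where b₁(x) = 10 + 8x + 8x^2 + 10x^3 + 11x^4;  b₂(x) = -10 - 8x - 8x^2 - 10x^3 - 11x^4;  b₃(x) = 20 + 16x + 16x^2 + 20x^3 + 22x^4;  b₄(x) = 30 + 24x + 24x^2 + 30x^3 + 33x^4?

1

Represent each element by its coordinate vector in ℝ⁵.
Apply Gaussian elimination to the matrix whose rows are b₁, b₂, b₃, b₄.
Reduction leaves 1 leading entry, giving rank 1.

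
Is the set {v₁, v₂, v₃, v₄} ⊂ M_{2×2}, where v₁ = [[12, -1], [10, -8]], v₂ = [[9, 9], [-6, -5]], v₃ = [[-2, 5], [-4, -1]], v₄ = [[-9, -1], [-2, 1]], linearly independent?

linearly independent

Take coordinates with respect to the standard basis {E₁₁, E₁₂, E₂₁, E₂₂}.
Row-reduce the matrix whose columns are v₁, v₂, v₃, v₄.
The reduction yields 4 nonzero rows, so the rank is 4.
Since rank = 4 (the number of vectors), the set is linearly independent.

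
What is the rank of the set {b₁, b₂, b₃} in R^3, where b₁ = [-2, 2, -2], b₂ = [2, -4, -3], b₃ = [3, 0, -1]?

rank 3

Apply Gaussian elimination to the matrix whose rows are b₁, b₂, b₃.
There are 3 pivot columns, so rank = 3.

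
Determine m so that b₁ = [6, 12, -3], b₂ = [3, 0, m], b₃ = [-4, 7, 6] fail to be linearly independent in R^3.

m = -31/10

The vectors are dependent exactly when the determinant of the matrix with rows b₁, b₂, b₃ vanishes.
Expanding, det = -90*m - 279.
Solving -90*m - 279 = 0 yields m = -31/10.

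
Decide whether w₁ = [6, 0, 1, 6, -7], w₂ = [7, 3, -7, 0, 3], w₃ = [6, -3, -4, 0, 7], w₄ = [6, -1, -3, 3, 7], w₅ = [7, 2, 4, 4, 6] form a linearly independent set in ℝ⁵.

linearly independent

Form the 5×5 matrix with these as columns; its determinant is -14481.
A nonzero determinant means the columns are linearly independent.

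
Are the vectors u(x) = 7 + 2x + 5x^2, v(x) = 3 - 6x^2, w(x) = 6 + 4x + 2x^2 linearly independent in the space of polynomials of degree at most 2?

Take coordinates with respect to the standard basis {1, x, x^2}.
Row-reduce the matrix whose columns are u, v, w.
The reduction yields 3 nonzero rows, so the rank is 3.
Since rank = 3 (the number of vectors), the set is linearly independent.

linearly independent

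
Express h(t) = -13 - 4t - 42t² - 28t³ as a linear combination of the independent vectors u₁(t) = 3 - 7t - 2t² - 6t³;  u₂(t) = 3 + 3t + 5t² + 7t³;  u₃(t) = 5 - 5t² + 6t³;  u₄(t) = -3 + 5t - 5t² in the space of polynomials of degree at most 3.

h = u₁ - 4u₂ + u₃ + 3u₄

Take coordinate vectors relative to {1, t, …, t³}.
Solve the system with u₁, u₂, u₃, u₄ as columns and h as the right-hand side.
The system has the unique solution (α₁, …, α₄) = (1, -4, 1, 3).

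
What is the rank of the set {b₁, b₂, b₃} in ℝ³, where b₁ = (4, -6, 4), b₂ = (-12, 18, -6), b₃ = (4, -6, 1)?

Apply Gaussian elimination to the matrix whose rows are b₁, b₂, b₃.
There are 2 pivot columns, so rank = 2.

2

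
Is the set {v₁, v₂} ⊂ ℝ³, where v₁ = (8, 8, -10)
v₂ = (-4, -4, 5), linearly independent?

Place the vectors as rows of a 2×3 matrix and reduce to echelon form.
The reduction yields 1 nonzero row, so the rank is 1.
Since rank 1 < 2, the set is linearly dependent.
Indeed v₁ + 2v₂ = 0.

linearly dependent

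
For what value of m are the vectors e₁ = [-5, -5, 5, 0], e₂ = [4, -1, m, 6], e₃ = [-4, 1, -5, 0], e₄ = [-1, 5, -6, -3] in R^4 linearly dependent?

Place the vectors as rows of a 4×4 matrix; dependence ⇔ determinant zero.
Cofactor expansion gives det = -75*m - 195.
Setting this to zero gives m = -13/5.

m = -13/5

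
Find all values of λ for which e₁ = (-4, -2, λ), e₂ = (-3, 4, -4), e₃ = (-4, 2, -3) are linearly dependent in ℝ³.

λ = -1/5

Dependence holds iff the 3×3 matrix [e₁ e₂ e₃] is singular.
Expanding, det = 10*λ + 2.
This vanishes exactly when λ = -1/5.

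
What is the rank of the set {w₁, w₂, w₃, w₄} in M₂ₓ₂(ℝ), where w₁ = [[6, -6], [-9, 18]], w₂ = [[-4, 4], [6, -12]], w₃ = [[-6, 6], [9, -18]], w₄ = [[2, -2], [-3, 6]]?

1

Pass to coordinate vectors with respect to the basis {E₁₁, E₁₂, E₂₁, E₂₂}.
Apply Gaussian elimination to the matrix whose rows are w₁, w₂, w₃, w₄.
Reduction leaves 1 leading entry, giving rank 1.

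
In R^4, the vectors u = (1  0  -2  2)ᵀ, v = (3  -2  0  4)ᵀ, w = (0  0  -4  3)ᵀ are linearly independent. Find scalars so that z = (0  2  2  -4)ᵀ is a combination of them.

z = 3u - v - 2w

Since u, v, w are independent, the coefficients expressing z are uniquely determined by a linear system.
The system has the unique solution (α₁, α₂, α₃) = (3, -1, -2).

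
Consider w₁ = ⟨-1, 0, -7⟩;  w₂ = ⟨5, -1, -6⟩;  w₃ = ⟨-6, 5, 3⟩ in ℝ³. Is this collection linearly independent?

linearly independent

The matrix [w₁|w₂|w₃] has determinant -160.
A nonzero determinant means the columns are linearly independent.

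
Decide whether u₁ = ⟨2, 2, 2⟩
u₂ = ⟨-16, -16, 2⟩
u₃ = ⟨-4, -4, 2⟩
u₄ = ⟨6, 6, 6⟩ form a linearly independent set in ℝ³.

There are 4 vectors in a 3-dimensional space, so they cannot be linearly independent.

linearly dependent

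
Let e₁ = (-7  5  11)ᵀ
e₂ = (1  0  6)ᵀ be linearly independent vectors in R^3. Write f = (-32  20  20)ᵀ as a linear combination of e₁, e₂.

f = 4e₁ - 4e₂

Write f = α₁e₁ + α₂e₂ and equate components.
Row-reducing the augmented matrix gives the unique coefficients (α₁, α₂) = (4, -4).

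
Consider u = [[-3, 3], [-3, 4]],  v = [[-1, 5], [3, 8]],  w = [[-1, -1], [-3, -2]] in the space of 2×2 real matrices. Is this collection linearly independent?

linearly dependent

Write each element as a coordinate vector in ℝ⁴ using {E₁₁, E₁₂, E₂₁, E₂₂}.
Place the vectors as rows of a 3×4 matrix and reduce to echelon form.
The reduction yields 2 nonzero rows, so the rank is 2.
Since rank 2 < 3, the set is linearly dependent.
Indeed u - v - 2w = 0.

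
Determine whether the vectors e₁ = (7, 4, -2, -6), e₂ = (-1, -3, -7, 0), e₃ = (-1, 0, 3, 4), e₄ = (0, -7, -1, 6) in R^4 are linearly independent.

linearly independent

Row-reduce the matrix whose columns are e₁, e₂, e₃, e₄.
The reduction yields 4 nonzero rows, so the rank is 4.
Since rank = 4 (the number of vectors), the set is linearly independent.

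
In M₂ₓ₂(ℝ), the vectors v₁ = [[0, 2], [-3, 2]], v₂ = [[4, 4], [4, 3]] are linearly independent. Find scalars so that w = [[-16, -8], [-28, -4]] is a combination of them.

w = 4v₁ - 4v₂

Identify each element with its coordinate vector in ℝ⁴ via {E₁₁, E₁₂, E₂₁, E₂₂}.
Set up the augmented matrix [v₁ | v₂ | w] and row-reduce.
The system has the unique solution (α₁, α₂) = (4, -4).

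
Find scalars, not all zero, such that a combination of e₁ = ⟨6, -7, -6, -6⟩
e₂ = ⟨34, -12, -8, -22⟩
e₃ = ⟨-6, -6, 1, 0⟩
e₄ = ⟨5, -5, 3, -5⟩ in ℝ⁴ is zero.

Write the vectors as columns of a matrix and find a nonzero vector in its null space.
The free variable yields coefficients (2, -1, -2, 2) (any nonzero multiple also works).

2e₁ - e₂ - 2e₃ + 2e₄ = 0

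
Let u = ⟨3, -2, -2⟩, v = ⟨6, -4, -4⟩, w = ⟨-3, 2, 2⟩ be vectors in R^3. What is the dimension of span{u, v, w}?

1

Apply Gaussian elimination to the matrix whose rows are u, v, w.
Reduction leaves 1 leading entry, giving rank 1.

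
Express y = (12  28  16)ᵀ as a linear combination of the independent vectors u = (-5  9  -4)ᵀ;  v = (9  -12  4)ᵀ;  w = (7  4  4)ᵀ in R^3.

Solve the system with u, v, w as columns and y as the right-hand side.
Back-substitution yields (c₁, c₂, c₃) = (-4, -4, 4).

y = -4u - 4v + 4w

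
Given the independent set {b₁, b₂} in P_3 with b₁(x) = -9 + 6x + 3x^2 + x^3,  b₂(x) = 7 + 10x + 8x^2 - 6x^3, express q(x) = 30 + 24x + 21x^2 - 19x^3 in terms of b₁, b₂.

q = -b₁ + 3b₂

Work in coordinates with respect to the standard basis {1, x, …, x^3}.
Set up the augmented matrix [b₁ | b₂ | q] and row-reduce.
The system has the unique solution (α₁, α₂) = (-1, 3).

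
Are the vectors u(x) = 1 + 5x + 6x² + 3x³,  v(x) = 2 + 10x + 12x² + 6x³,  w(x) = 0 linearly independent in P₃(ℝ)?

linearly dependent

Write each element as a coordinate vector in ℝ⁴ using {1, x, …, x³}.
One of the vectors is the zero vector, so the set is linearly dependent.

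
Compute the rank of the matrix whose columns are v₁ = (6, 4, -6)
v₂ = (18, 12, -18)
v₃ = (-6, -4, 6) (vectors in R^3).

rank 1

Form the matrix with v₁, v₂, v₃ as columns and reduce.
There is 1 pivot column, so rank = 1.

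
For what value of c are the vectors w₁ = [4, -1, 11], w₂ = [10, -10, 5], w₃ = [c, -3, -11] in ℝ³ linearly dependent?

c = -4/7

The set is linearly dependent precisely when det[w₁; w₂; w₃] = 0.
The determinant works out to 105*c + 60.
This vanishes exactly when c = -4/7.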